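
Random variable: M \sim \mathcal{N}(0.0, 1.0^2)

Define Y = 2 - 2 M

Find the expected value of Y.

For Y = -2M + 2:
E[Y] = -2 * E[M] + 2
E[M] = 0.0 = 0
E[Y] = -2 * 0 + 2 = 2

2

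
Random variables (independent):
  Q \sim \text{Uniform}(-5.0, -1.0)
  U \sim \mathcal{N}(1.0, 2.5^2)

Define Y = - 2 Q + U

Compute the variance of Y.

For independent RVs: Var(aX + bY) = a²Var(X) + b²Var(Y)
Var(Q) = 1.3333333
Var(U) = 6.25
Var(Y) = (-2)²*1.3333333 + 1²*6.25
= 4*1.3333333 + 1*6.25 = 11.583333

11.583333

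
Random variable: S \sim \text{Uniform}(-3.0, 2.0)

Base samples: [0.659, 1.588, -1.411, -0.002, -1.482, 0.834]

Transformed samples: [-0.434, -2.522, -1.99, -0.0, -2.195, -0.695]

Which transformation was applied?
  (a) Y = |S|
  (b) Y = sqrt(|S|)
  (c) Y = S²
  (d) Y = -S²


Checking option (d) Y = -S²:
  S = 0.659 -> Y = -0.434 ✓
  S = 1.588 -> Y = -2.522 ✓
  S = -1.411 -> Y = -1.99 ✓
All samples match this transformation.

(d) -S²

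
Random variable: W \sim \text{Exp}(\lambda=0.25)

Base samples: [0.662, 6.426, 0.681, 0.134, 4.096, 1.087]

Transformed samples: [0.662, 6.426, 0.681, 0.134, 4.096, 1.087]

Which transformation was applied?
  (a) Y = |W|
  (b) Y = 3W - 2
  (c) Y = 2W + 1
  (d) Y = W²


Checking option (a) Y = |W|:
  W = 0.662 -> Y = 0.662 ✓
  W = 6.426 -> Y = 6.426 ✓
  W = 0.681 -> Y = 0.681 ✓
All samples match this transformation.

(a) |W|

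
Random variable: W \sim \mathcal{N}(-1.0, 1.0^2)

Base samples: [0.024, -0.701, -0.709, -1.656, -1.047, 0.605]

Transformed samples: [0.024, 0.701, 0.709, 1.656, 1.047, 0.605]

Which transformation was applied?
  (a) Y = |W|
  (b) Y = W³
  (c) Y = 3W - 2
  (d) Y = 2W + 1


Checking option (a) Y = |W|:
  W = 0.024 -> Y = 0.024 ✓
  W = -0.701 -> Y = 0.701 ✓
  W = -0.709 -> Y = 0.709 ✓
All samples match this transformation.

(a) |W|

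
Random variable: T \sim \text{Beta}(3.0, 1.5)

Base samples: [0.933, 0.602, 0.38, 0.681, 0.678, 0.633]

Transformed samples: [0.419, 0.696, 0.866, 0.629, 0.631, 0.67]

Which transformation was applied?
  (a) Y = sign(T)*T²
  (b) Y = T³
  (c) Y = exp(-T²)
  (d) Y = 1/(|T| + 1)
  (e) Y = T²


Checking option (c) Y = exp(-T²):
  T = 0.933 -> Y = 0.419 ✓
  T = 0.602 -> Y = 0.696 ✓
  T = 0.38 -> Y = 0.866 ✓
All samples match this transformation.

(c) exp(-T²)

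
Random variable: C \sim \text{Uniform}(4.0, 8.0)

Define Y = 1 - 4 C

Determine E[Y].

For Y = -4C + 1:
E[Y] = -4 * E[C] + 1
E[C] = (4 + 8)/2 = 6
E[Y] = -4 * 6 + 1 = -23

-23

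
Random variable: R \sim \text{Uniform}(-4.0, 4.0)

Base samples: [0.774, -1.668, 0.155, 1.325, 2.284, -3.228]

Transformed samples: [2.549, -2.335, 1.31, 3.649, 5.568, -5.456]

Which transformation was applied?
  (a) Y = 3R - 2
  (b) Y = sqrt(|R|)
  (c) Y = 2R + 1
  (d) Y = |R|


Checking option (c) Y = 2R + 1:
  R = 0.774 -> Y = 2.549 ✓
  R = -1.668 -> Y = -2.335 ✓
  R = 0.155 -> Y = 1.31 ✓
All samples match this transformation.

(c) 2R + 1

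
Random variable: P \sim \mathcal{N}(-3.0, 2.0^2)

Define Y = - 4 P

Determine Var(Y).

For Y = aP + b: Var(Y) = a² * Var(P)
Var(P) = 2.0^2 = 4
Var(Y) = (-4)² * 4 = 16 * 4 = 64

64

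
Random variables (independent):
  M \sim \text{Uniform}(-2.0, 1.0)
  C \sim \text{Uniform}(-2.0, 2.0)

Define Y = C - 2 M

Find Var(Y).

For independent RVs: Var(aX + bY) = a²Var(X) + b²Var(Y)
Var(M) = 0.75
Var(C) = 1.3333333
Var(Y) = (-2)²*0.75 + 1²*1.3333333
= 4*0.75 + 1*1.3333333 = 4.3333333

4.3333333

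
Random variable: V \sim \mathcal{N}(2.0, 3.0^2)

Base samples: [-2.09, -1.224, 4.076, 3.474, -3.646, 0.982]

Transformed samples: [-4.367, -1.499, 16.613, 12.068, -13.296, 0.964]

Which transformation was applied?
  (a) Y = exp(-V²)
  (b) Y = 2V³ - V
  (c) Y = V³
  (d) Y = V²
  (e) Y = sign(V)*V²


Checking option (e) Y = sign(V)*V²:
  V = -2.09 -> Y = -4.367 ✓
  V = -1.224 -> Y = -1.499 ✓
  V = 4.076 -> Y = 16.613 ✓
All samples match this transformation.

(e) sign(V)*V²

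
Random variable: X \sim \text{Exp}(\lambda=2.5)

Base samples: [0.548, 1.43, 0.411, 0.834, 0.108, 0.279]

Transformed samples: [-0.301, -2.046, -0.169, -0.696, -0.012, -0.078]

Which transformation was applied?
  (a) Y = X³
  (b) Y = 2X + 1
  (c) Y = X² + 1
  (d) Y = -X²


Checking option (d) Y = -X²:
  X = 0.548 -> Y = -0.301 ✓
  X = 1.43 -> Y = -2.046 ✓
  X = 0.411 -> Y = -0.169 ✓
All samples match this transformation.

(d) -X²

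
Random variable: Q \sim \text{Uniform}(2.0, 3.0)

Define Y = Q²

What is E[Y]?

Using E[X²] = Var(X) + (E[X])²:
E[Q] = 2.5
Var(Q) = (3 - 2)^2/12 = 0.083333333
E[Q²] = 0.083333333 + 2.5² = 0.083333333 + 6.25 = 6.3333333

6.3333333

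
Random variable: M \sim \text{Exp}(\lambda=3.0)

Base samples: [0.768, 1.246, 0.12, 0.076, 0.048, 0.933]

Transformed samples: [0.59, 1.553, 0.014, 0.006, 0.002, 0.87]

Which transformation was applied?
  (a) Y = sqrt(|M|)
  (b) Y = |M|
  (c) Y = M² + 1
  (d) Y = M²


Checking option (d) Y = M²:
  M = 0.768 -> Y = 0.59 ✓
  M = 1.246 -> Y = 1.553 ✓
  M = 0.12 -> Y = 0.014 ✓
All samples match this transformation.

(d) M²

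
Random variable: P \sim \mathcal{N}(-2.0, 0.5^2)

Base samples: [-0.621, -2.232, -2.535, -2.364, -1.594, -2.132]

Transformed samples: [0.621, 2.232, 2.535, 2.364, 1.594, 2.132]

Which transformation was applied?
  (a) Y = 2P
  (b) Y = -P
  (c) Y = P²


Checking option (b) Y = -P:
  P = -0.621 -> Y = 0.621 ✓
  P = -2.232 -> Y = 2.232 ✓
  P = -2.535 -> Y = 2.535 ✓
All samples match this transformation.

(b) -P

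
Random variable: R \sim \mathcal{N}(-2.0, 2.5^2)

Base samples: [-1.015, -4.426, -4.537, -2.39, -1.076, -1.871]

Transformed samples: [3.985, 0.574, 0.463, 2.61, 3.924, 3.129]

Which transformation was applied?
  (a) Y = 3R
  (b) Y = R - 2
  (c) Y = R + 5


Checking option (c) Y = R + 5:
  R = -1.015 -> Y = 3.985 ✓
  R = -4.426 -> Y = 0.574 ✓
  R = -4.537 -> Y = 0.463 ✓
All samples match this transformation.

(c) R + 5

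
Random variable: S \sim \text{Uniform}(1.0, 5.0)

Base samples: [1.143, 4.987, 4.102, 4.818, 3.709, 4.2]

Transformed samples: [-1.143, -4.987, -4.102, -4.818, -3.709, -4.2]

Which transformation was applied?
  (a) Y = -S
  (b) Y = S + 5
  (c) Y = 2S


Checking option (a) Y = -S:
  S = 1.143 -> Y = -1.143 ✓
  S = 4.987 -> Y = -4.987 ✓
  S = 4.102 -> Y = -4.102 ✓
All samples match this transformation.

(a) -S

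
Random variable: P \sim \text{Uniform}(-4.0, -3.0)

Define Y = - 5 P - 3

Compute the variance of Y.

For Y = aP + b: Var(Y) = a² * Var(P)
Var(P) = (-3 + 4)^2/12 = 0.083333333
Var(Y) = (-5)² * 0.083333333 = 25 * 0.083333333 = 2.0833333

2.0833333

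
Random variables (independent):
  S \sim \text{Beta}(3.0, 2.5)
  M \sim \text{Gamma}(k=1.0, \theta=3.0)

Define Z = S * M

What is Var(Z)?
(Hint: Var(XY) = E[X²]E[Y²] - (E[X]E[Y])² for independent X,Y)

Var(XY) = E[X²]E[Y²] - (E[X]E[Y])²
E[S] = 0.54545455, Var(S) = 0.038143675
E[M] = 3, Var(M) = 9
E[S²] = 0.038143675 + 0.54545455² = 0.33566434
E[M²] = 9 + 3² = 18
Var(Z) = 0.33566434*18 - (0.54545455*3)²
= 6.041958 - 2.677686 = 3.3642721

3.3642721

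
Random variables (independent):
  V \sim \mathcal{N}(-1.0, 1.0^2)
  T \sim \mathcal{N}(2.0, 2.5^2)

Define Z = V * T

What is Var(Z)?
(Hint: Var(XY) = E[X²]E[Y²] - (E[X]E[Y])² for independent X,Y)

Var(XY) = E[X²]E[Y²] - (E[X]E[Y])²
E[V] = -1, Var(V) = 1
E[T] = 2, Var(T) = 6.25
E[V²] = 1 + (-1)² = 2
E[T²] = 6.25 + 2² = 10.25
Var(Z) = 2*10.25 - (-1*2)²
= 20.5 - 4 = 16.5

16.5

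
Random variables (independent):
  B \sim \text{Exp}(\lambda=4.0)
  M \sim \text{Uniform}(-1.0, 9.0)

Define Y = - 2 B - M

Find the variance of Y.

For independent RVs: Var(aX + bY) = a²Var(X) + b²Var(Y)
Var(B) = 0.0625
Var(M) = 8.3333333
Var(Y) = (-2)²*0.0625 + (-1)²*8.3333333
= 4*0.0625 + 1*8.3333333 = 8.5833333

8.5833333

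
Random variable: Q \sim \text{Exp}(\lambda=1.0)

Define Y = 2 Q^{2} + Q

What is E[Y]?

E[Y] = 2*E[Q²] + 1*E[Q]
E[Q] = 1
E[Q²] = Var(Q) + (E[Q])² = 1 + 1 = 2
E[Y] = 2*2 + 1*1 = 5

5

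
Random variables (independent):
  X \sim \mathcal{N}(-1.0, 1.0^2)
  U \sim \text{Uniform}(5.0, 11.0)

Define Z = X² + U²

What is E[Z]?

E[Z] = E[X²] + E[U²]
E[X²] = Var(X) + E[X]² = 1 + 1 = 2
E[U²] = Var(U) + E[U]² = 3 + 64 = 67
E[Z] = 2 + 67 = 69

69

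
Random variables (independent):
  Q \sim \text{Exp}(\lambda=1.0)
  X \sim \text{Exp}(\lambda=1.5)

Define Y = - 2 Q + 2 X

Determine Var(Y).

For independent RVs: Var(aX + bY) = a²Var(X) + b²Var(Y)
Var(Q) = 1
Var(X) = 0.44444444
Var(Y) = (-2)²*1 + 2²*0.44444444
= 4*1 + 4*0.44444444 = 5.7777778

5.7777778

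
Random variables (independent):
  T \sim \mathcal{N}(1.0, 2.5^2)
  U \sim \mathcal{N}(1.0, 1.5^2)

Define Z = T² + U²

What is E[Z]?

E[Z] = E[T²] + E[U²]
E[T²] = Var(T) + E[T]² = 6.25 + 1 = 7.25
E[U²] = Var(U) + E[U]² = 2.25 + 1 = 3.25
E[Z] = 7.25 + 3.25 = 10.5

10.5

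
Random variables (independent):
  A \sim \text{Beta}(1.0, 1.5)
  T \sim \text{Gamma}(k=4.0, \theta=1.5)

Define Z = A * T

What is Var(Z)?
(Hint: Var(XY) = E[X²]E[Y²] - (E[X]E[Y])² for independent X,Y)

Var(XY) = E[X²]E[Y²] - (E[X]E[Y])²
E[A] = 0.4, Var(A) = 0.068571429
E[T] = 6, Var(T) = 9
E[A²] = 0.068571429 + 0.4² = 0.22857143
E[T²] = 9 + 6² = 45
Var(Z) = 0.22857143*45 - (0.4*6)²
= 10.285714 - 5.76 = 4.5257143

4.5257143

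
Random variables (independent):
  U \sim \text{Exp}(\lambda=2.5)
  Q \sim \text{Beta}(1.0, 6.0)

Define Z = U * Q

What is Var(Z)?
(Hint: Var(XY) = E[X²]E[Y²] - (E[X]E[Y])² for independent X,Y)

Var(XY) = E[X²]E[Y²] - (E[X]E[Y])²
E[U] = 0.4, Var(U) = 0.16
E[Q] = 0.14285714, Var(Q) = 0.015306122
E[U²] = 0.16 + 0.4² = 0.32
E[Q²] = 0.015306122 + 0.14285714² = 0.035714286
Var(Z) = 0.32*0.035714286 - (0.4*0.14285714)²
= 0.011428571 - 0.0032653061 = 0.0081632653

0.0081632653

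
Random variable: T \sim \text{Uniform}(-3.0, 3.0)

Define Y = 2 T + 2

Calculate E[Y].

For Y = 2T + 2:
E[Y] = 2 * E[T] + 2
E[T] = (-3 + 3)/2 = 0
E[Y] = 2 * 0 + 2 = 2

2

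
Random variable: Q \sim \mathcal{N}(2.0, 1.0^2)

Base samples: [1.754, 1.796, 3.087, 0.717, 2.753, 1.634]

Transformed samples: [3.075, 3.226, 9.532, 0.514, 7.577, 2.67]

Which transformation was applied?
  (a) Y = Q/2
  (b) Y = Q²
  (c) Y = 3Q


Checking option (b) Y = Q²:
  Q = 1.754 -> Y = 3.075 ✓
  Q = 1.796 -> Y = 3.226 ✓
  Q = 3.087 -> Y = 9.532 ✓
All samples match this transformation.

(b) Q²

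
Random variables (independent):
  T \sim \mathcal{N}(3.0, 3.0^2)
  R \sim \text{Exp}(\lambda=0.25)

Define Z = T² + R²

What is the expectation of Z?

E[Z] = E[T²] + E[R²]
E[T²] = Var(T) + E[T]² = 9 + 9 = 18
E[R²] = Var(R) + E[R]² = 16 + 16 = 32
E[Z] = 18 + 32 = 50

50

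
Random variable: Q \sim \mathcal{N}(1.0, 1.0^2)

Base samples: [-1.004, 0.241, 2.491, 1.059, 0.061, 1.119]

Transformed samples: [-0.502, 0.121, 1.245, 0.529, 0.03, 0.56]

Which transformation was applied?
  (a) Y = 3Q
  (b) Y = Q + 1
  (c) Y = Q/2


Checking option (c) Y = Q/2:
  Q = -1.004 -> Y = -0.502 ✓
  Q = 0.241 -> Y = 0.121 ✓
  Q = 2.491 -> Y = 1.245 ✓
All samples match this transformation.

(c) Q/2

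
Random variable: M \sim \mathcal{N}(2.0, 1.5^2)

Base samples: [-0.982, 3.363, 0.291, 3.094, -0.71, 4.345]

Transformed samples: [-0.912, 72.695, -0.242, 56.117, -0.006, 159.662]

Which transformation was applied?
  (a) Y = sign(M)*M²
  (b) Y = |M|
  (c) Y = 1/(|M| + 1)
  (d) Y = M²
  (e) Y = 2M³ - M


Checking option (e) Y = 2M³ - M:
  M = -0.982 -> Y = -0.912 ✓
  M = 3.363 -> Y = 72.695 ✓
  M = 0.291 -> Y = -0.242 ✓
All samples match this transformation.

(e) 2M³ - M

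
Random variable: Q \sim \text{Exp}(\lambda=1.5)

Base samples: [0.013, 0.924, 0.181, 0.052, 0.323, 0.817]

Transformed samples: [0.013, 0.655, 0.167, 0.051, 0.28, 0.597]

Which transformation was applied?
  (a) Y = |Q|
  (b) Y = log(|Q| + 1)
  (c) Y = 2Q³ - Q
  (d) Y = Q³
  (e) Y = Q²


Checking option (b) Y = log(|Q| + 1):
  Q = 0.013 -> Y = 0.013 ✓
  Q = 0.924 -> Y = 0.655 ✓
  Q = 0.181 -> Y = 0.167 ✓
All samples match this transformation.

(b) log(|Q| + 1)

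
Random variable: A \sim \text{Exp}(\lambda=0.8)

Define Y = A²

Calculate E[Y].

Using E[X²] = Var(X) + (E[X])²:
E[A] = 1.25
Var(A) = 1/0.8^2 = 1.5625
E[A²] = 1.5625 + 1.25² = 1.5625 + 1.5625 = 3.125

3.125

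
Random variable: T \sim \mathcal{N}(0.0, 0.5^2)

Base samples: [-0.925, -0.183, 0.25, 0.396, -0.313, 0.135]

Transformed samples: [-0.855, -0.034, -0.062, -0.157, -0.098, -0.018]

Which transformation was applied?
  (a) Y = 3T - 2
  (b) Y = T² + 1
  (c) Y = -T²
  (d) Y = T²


Checking option (c) Y = -T²:
  T = -0.925 -> Y = -0.855 ✓
  T = -0.183 -> Y = -0.034 ✓
  T = 0.25 -> Y = -0.062 ✓
All samples match this transformation.

(c) -T²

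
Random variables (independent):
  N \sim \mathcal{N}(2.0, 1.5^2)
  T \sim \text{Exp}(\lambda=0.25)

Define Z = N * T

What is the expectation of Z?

For independent RVs: E[XY] = E[X]*E[Y]
E[N] = 2
E[T] = 4
E[Z] = 2 * 4 = 8

8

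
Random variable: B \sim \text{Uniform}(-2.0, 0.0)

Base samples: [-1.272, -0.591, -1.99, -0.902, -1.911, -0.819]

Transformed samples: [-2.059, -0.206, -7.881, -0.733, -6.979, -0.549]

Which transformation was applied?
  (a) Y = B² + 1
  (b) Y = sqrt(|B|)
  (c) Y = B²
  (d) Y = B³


Checking option (d) Y = B³:
  B = -1.272 -> Y = -2.059 ✓
  B = -0.591 -> Y = -0.206 ✓
  B = -1.99 -> Y = -7.881 ✓
All samples match this transformation.

(d) B³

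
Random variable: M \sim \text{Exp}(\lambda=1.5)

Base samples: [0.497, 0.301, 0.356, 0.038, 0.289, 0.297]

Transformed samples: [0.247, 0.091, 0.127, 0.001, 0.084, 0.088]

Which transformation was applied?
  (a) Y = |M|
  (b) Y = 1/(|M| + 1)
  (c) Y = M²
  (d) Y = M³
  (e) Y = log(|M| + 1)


Checking option (c) Y = M²:
  M = 0.497 -> Y = 0.247 ✓
  M = 0.301 -> Y = 0.091 ✓
  M = 0.356 -> Y = 0.127 ✓
All samples match this transformation.

(c) M²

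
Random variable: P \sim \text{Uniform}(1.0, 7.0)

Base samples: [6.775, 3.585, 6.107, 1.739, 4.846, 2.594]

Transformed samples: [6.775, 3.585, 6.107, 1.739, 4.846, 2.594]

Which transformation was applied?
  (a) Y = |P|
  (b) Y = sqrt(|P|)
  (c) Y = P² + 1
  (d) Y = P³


Checking option (a) Y = |P|:
  P = 6.775 -> Y = 6.775 ✓
  P = 3.585 -> Y = 3.585 ✓
  P = 6.107 -> Y = 6.107 ✓
All samples match this transformation.

(a) |P|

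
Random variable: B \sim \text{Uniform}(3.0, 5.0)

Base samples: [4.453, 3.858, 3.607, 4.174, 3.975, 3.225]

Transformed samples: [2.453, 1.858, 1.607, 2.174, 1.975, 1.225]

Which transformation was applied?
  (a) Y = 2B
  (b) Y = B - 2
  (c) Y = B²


Checking option (b) Y = B - 2:
  B = 4.453 -> Y = 2.453 ✓
  B = 3.858 -> Y = 1.858 ✓
  B = 3.607 -> Y = 1.607 ✓
All samples match this transformation.

(b) B - 2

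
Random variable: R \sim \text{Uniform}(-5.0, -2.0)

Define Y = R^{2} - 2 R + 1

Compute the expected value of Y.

E[Y] = 1*E[R²] - 2*E[R] + 1
E[R] = -3.5
E[R²] = Var(R) + (E[R])² = 0.75 + 12.25 = 13
E[Y] = 1*13 - 2*(-3.5) + 1 = 21

21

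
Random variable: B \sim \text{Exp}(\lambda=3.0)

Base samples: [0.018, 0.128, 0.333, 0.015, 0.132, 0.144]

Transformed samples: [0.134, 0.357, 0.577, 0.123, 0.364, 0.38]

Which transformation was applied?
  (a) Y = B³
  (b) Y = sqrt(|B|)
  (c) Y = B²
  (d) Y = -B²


Checking option (b) Y = sqrt(|B|):
  B = 0.018 -> Y = 0.134 ✓
  B = 0.128 -> Y = 0.357 ✓
  B = 0.333 -> Y = 0.577 ✓
All samples match this transformation.

(b) sqrt(|B|)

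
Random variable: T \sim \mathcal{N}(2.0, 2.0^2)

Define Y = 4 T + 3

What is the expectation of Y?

For Y = 4T + 3:
E[Y] = 4 * E[T] + 3
E[T] = 2.0 = 2
E[Y] = 4 * 2 + 3 = 11

11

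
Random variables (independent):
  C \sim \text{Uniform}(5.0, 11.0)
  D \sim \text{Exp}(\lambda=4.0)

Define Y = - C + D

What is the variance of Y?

For independent RVs: Var(aX + bY) = a²Var(X) + b²Var(Y)
Var(C) = 3
Var(D) = 0.0625
Var(Y) = (-1)²*3 + 1²*0.0625
= 1*3 + 1*0.0625 = 3.0625

3.0625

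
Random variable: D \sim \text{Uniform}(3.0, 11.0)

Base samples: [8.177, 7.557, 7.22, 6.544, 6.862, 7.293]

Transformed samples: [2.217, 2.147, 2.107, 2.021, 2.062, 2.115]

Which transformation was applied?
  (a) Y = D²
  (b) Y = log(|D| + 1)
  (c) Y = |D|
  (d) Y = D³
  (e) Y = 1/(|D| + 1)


Checking option (b) Y = log(|D| + 1):
  D = 8.177 -> Y = 2.217 ✓
  D = 7.557 -> Y = 2.147 ✓
  D = 7.22 -> Y = 2.107 ✓
All samples match this transformation.

(b) log(|D| + 1)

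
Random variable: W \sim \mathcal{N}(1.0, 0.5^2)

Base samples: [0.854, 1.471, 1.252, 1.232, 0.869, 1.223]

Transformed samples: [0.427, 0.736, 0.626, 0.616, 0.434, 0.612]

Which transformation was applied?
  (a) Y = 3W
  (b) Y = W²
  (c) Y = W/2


Checking option (c) Y = W/2:
  W = 0.854 -> Y = 0.427 ✓
  W = 1.471 -> Y = 0.736 ✓
  W = 1.252 -> Y = 0.626 ✓
All samples match this transformation.

(c) W/2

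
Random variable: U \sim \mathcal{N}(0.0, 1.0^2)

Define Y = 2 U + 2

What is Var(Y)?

For Y = aU + b: Var(Y) = a² * Var(U)
Var(U) = 1.0^2 = 1
Var(Y) = 2² * 1 = 4 * 1 = 4

4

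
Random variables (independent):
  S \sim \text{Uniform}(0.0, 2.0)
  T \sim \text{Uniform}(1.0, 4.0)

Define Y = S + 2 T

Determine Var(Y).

For independent RVs: Var(aX + bY) = a²Var(X) + b²Var(Y)
Var(S) = 0.33333333
Var(T) = 0.75
Var(Y) = 1²*0.33333333 + 2²*0.75
= 1*0.33333333 + 4*0.75 = 3.3333333

3.3333333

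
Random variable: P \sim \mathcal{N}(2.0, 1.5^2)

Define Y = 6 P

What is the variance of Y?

For Y = aP + b: Var(Y) = a² * Var(P)
Var(P) = 1.5^2 = 2.25
Var(Y) = 6² * 2.25 = 36 * 2.25 = 81

81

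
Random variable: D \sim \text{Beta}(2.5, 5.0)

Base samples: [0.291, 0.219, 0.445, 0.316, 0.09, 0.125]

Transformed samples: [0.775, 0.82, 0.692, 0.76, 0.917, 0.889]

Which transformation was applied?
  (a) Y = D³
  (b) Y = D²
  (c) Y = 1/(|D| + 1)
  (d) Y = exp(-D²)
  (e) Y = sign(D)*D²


Checking option (c) Y = 1/(|D| + 1):
  D = 0.291 -> Y = 0.775 ✓
  D = 0.219 -> Y = 0.82 ✓
  D = 0.445 -> Y = 0.692 ✓
All samples match this transformation.

(c) 1/(|D| + 1)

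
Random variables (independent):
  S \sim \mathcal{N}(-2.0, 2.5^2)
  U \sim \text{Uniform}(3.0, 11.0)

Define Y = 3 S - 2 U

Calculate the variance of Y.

For independent RVs: Var(aX + bY) = a²Var(X) + b²Var(Y)
Var(S) = 6.25
Var(U) = 5.3333333
Var(Y) = 3²*6.25 + (-2)²*5.3333333
= 9*6.25 + 4*5.3333333 = 77.583333

77.583333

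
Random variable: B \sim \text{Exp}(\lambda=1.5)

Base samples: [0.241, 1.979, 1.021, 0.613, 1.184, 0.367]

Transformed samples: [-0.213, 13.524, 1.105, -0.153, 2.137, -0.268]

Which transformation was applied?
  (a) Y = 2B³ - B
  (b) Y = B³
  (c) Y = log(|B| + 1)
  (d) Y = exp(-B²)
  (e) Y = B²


Checking option (a) Y = 2B³ - B:
  B = 0.241 -> Y = -0.213 ✓
  B = 1.979 -> Y = 13.524 ✓
  B = 1.021 -> Y = 1.105 ✓
All samples match this transformation.

(a) 2B³ - B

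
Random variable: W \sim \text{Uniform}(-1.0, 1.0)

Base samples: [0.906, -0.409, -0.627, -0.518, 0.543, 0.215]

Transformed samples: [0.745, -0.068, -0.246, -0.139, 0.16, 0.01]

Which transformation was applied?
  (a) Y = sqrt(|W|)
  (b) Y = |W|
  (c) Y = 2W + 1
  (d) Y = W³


Checking option (d) Y = W³:
  W = 0.906 -> Y = 0.745 ✓
  W = -0.409 -> Y = -0.068 ✓
  W = -0.627 -> Y = -0.246 ✓
All samples match this transformation.

(d) W³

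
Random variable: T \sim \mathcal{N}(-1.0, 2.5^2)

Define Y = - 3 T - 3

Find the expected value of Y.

For Y = -3T - 3:
E[Y] = -3 * E[T] - 3
E[T] = -1.0 = -1
E[Y] = -3 * (-1) - 3 = 0

0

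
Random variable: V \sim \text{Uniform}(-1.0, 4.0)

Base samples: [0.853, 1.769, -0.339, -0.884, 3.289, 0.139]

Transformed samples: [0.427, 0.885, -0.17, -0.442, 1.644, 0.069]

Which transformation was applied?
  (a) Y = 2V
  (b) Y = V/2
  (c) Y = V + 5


Checking option (b) Y = V/2:
  V = 0.853 -> Y = 0.427 ✓
  V = 1.769 -> Y = 0.885 ✓
  V = -0.339 -> Y = -0.17 ✓
All samples match this transformation.

(b) V/2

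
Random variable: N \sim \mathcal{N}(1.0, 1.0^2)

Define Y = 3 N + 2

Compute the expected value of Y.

For Y = 3N + 2:
E[Y] = 3 * E[N] + 2
E[N] = 1.0 = 1
E[Y] = 3 * 1 + 2 = 5

5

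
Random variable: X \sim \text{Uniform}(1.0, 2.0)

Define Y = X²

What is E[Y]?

Using E[X²] = Var(X) + (E[X])²:
E[X] = 1.5
Var(X) = (2 - 1)^2/12 = 0.083333333
E[X²] = 0.083333333 + 1.5² = 0.083333333 + 2.25 = 2.3333333

2.3333333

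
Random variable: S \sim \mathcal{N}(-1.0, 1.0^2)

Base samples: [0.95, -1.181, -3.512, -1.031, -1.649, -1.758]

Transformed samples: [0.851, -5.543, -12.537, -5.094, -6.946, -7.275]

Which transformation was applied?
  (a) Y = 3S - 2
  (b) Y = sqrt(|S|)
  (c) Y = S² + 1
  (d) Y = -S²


Checking option (a) Y = 3S - 2:
  S = 0.95 -> Y = 0.851 ✓
  S = -1.181 -> Y = -5.543 ✓
  S = -3.512 -> Y = -12.537 ✓
All samples match this transformation.

(a) 3S - 2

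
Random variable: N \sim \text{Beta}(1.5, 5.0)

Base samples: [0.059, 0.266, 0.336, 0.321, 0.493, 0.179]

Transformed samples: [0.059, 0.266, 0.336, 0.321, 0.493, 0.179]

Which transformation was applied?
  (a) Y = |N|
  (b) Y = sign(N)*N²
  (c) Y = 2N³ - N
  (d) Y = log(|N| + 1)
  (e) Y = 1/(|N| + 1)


Checking option (a) Y = |N|:
  N = 0.059 -> Y = 0.059 ✓
  N = 0.266 -> Y = 0.266 ✓
  N = 0.336 -> Y = 0.336 ✓
All samples match this transformation.

(a) |N|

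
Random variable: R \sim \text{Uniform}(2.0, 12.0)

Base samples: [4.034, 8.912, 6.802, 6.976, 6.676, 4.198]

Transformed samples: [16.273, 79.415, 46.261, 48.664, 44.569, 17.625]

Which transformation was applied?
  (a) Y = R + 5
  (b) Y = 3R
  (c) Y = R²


Checking option (c) Y = R²:
  R = 4.034 -> Y = 16.273 ✓
  R = 8.912 -> Y = 79.415 ✓
  R = 6.802 -> Y = 46.261 ✓
All samples match this transformation.

(c) R²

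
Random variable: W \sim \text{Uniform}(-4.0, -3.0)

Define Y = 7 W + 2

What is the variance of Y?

For Y = aW + b: Var(Y) = a² * Var(W)
Var(W) = (-3 + 4)^2/12 = 0.083333333
Var(Y) = 7² * 0.083333333 = 49 * 0.083333333 = 4.0833333

4.0833333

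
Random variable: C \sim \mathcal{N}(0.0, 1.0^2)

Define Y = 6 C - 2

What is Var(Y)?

For Y = aC + b: Var(Y) = a² * Var(C)
Var(C) = 1.0^2 = 1
Var(Y) = 6² * 1 = 36 * 1 = 36

36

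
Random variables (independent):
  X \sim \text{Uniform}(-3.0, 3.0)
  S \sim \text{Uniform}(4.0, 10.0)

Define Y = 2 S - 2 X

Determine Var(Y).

For independent RVs: Var(aX + bY) = a²Var(X) + b²Var(Y)
Var(X) = 3
Var(S) = 3
Var(Y) = (-2)²*3 + 2²*3
= 4*3 + 4*3 = 24

24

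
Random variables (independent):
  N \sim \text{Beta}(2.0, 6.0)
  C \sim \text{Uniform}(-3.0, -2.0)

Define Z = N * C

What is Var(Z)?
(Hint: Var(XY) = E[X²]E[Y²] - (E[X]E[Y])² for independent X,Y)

Var(XY) = E[X²]E[Y²] - (E[X]E[Y])²
E[N] = 0.25, Var(N) = 0.020833333
E[C] = -2.5, Var(C) = 0.083333333
E[N²] = 0.020833333 + 0.25² = 0.083333333
E[C²] = 0.083333333 + (-2.5)² = 6.3333333
Var(Z) = 0.083333333*6.3333333 - (0.25*(-2.5))²
= 0.52777778 - 0.390625 = 0.13715278

0.13715278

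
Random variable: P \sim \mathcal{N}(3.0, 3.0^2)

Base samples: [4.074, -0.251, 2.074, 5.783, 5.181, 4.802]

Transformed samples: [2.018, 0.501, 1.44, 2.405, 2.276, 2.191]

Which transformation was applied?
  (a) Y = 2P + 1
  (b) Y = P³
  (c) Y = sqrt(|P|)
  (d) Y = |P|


Checking option (c) Y = sqrt(|P|):
  P = 4.074 -> Y = 2.018 ✓
  P = -0.251 -> Y = 0.501 ✓
  P = 2.074 -> Y = 1.44 ✓
All samples match this transformation.

(c) sqrt(|P|)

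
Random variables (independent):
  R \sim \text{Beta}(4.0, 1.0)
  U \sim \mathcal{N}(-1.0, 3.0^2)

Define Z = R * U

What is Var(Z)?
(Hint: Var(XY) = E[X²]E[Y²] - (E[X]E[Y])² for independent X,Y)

Var(XY) = E[X²]E[Y²] - (E[X]E[Y])²
E[R] = 0.8, Var(R) = 0.026666667
E[U] = -1, Var(U) = 9
E[R²] = 0.026666667 + 0.8² = 0.66666667
E[U²] = 9 + (-1)² = 10
Var(Z) = 0.66666667*10 - (0.8*(-1))²
= 6.6666667 - 0.64 = 6.0266667

6.0266667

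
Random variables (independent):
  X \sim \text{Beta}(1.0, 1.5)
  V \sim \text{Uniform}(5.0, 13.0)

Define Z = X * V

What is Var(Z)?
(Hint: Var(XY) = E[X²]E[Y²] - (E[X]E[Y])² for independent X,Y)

Var(XY) = E[X²]E[Y²] - (E[X]E[Y])²
E[X] = 0.4, Var(X) = 0.068571429
E[V] = 9, Var(V) = 5.3333333
E[X²] = 0.068571429 + 0.4² = 0.22857143
E[V²] = 5.3333333 + 9² = 86.333333
Var(Z) = 0.22857143*86.333333 - (0.4*9)²
= 19.733333 - 12.96 = 6.7733333

6.7733333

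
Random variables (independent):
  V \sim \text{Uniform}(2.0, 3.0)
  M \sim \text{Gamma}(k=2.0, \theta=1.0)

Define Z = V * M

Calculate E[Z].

For independent RVs: E[XY] = E[X]*E[Y]
E[V] = 2.5
E[M] = 2
E[Z] = 2.5 * 2 = 5

5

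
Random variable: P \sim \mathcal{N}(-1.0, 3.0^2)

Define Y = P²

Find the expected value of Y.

E[P²] = Var(P) + (E[P])² = 9 + 1 = 10

10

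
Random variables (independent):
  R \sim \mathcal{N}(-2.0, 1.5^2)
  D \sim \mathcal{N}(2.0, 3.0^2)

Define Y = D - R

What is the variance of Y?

For independent RVs: Var(aX + bY) = a²Var(X) + b²Var(Y)
Var(R) = 2.25
Var(D) = 9
Var(Y) = (-1)²*2.25 + 1²*9
= 1*2.25 + 1*9 = 11.25

11.25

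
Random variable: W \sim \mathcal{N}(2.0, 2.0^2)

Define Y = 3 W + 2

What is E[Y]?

For Y = 3W + 2:
E[Y] = 3 * E[W] + 2
E[W] = 2.0 = 2
E[Y] = 3 * 2 + 2 = 8

8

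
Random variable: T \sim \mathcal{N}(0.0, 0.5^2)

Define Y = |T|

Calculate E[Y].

For X ~ N(0, 0.5²), E[|X|] = sigma * sqrt(2/pi)
= 0.5 * sqrt(2/pi) = 0.39894228

0.39894228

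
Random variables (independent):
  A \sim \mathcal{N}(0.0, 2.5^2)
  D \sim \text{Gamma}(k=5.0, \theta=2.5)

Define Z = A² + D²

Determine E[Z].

E[Z] = E[A²] + E[D²]
E[A²] = Var(A) + E[A]² = 6.25 + 0 = 6.25
E[D²] = Var(D) + E[D]² = 31.25 + 156.25 = 187.5
E[Z] = 6.25 + 187.5 = 193.75

193.75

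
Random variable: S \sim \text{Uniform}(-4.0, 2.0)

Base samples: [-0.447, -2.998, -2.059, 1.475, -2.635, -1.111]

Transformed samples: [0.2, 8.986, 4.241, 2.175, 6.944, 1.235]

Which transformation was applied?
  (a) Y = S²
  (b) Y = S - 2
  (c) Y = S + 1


Checking option (a) Y = S²:
  S = -0.447 -> Y = 0.2 ✓
  S = -2.998 -> Y = 8.986 ✓
  S = -2.059 -> Y = 4.241 ✓
All samples match this transformation.

(a) S²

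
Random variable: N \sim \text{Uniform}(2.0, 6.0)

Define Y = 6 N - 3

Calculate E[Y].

For Y = 6N - 3:
E[Y] = 6 * E[N] - 3
E[N] = (2 + 6)/2 = 4
E[Y] = 6 * 4 - 3 = 21

21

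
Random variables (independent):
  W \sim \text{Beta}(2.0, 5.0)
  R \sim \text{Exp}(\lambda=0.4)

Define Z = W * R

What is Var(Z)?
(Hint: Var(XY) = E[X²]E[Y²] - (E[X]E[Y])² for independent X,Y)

Var(XY) = E[X²]E[Y²] - (E[X]E[Y])²
E[W] = 0.28571429, Var(W) = 0.025510204
E[R] = 2.5, Var(R) = 6.25
E[W²] = 0.025510204 + 0.28571429² = 0.10714286
E[R²] = 6.25 + 2.5² = 12.5
Var(Z) = 0.10714286*12.5 - (0.28571429*2.5)²
= 1.3392857 - 0.51020408 = 0.82908163

0.82908163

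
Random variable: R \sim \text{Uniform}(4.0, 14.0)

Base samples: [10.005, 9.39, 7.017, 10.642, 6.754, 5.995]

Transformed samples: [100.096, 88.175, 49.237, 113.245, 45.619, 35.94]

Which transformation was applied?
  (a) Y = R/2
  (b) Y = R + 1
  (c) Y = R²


Checking option (c) Y = R²:
  R = 10.005 -> Y = 100.096 ✓
  R = 9.39 -> Y = 88.175 ✓
  R = 7.017 -> Y = 49.237 ✓
All samples match this transformation.

(c) R²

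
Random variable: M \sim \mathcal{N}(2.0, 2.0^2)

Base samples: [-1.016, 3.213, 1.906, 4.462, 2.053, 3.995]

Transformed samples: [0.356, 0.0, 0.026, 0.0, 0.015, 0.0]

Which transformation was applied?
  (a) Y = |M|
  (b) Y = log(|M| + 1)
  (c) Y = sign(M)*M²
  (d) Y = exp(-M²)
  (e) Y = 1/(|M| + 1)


Checking option (d) Y = exp(-M²):
  M = -1.016 -> Y = 0.356 ✓
  M = 3.213 -> Y = 0.0 ✓
  M = 1.906 -> Y = 0.026 ✓
All samples match this transformation.

(d) exp(-M²)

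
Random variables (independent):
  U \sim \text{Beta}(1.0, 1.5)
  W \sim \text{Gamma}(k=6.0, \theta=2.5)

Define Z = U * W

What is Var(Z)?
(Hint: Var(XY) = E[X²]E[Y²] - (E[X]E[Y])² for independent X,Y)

Var(XY) = E[X²]E[Y²] - (E[X]E[Y])²
E[U] = 0.4, Var(U) = 0.068571429
E[W] = 15, Var(W) = 37.5
E[U²] = 0.068571429 + 0.4² = 0.22857143
E[W²] = 37.5 + 15² = 262.5
Var(Z) = 0.22857143*262.5 - (0.4*15)²
= 60 - 36 = 24

24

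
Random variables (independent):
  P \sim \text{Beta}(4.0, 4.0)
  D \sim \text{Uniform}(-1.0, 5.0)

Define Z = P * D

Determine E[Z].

For independent RVs: E[XY] = E[X]*E[Y]
E[P] = 0.5
E[D] = 2
E[Z] = 0.5 * 2 = 1

1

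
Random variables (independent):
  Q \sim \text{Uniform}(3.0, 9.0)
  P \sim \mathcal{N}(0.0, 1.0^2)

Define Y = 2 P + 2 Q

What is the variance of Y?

For independent RVs: Var(aX + bY) = a²Var(X) + b²Var(Y)
Var(Q) = 3
Var(P) = 1
Var(Y) = 2²*3 + 2²*1
= 4*3 + 4*1 = 16

16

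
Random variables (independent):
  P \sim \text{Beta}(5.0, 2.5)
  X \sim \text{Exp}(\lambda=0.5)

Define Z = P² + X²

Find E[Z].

E[Z] = E[P²] + E[X²]
E[P²] = Var(P) + E[P]² = 0.026143791 + 0.44444444 = 0.47058824
E[X²] = Var(X) + E[X]² = 4 + 4 = 8
E[Z] = 0.47058824 + 8 = 8.4705882

8.4705882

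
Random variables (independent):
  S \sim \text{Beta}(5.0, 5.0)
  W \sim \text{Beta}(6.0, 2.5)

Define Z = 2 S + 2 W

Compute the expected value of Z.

E[Z] = 2*E[S] + 2*E[W]
E[S] = 0.5
E[W] = 0.70588235
E[Z] = 2*0.5 + 2*0.70588235 = 2.4117647

2.4117647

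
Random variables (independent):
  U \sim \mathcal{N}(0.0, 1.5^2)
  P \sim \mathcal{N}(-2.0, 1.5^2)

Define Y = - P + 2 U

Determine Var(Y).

For independent RVs: Var(aX + bY) = a²Var(X) + b²Var(Y)
Var(U) = 2.25
Var(P) = 2.25
Var(Y) = 2²*2.25 + (-1)²*2.25
= 4*2.25 + 1*2.25 = 11.25

11.25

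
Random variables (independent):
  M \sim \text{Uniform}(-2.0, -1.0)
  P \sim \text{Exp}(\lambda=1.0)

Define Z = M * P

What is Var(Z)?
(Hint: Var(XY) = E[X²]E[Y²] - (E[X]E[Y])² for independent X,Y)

Var(XY) = E[X²]E[Y²] - (E[X]E[Y])²
E[M] = -1.5, Var(M) = 0.083333333
E[P] = 1, Var(P) = 1
E[M²] = 0.083333333 + (-1.5)² = 2.3333333
E[P²] = 1 + 1² = 2
Var(Z) = 2.3333333*2 - (-1.5*1)²
= 4.6666667 - 2.25 = 2.4166667

2.4166667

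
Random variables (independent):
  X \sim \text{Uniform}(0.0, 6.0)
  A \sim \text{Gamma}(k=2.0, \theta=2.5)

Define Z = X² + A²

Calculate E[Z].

E[Z] = E[X²] + E[A²]
E[X²] = Var(X) + E[X]² = 3 + 9 = 12
E[A²] = Var(A) + E[A]² = 12.5 + 25 = 37.5
E[Z] = 12 + 37.5 = 49.5

49.5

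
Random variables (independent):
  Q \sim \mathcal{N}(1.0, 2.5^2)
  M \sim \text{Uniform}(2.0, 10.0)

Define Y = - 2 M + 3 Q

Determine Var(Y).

For independent RVs: Var(aX + bY) = a²Var(X) + b²Var(Y)
Var(Q) = 6.25
Var(M) = 5.3333333
Var(Y) = 3²*6.25 + (-2)²*5.3333333
= 9*6.25 + 4*5.3333333 = 77.583333

77.583333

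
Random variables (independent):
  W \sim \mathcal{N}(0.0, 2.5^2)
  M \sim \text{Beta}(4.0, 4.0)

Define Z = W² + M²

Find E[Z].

E[Z] = E[W²] + E[M²]
E[W²] = Var(W) + E[W]² = 6.25 + 0 = 6.25
E[M²] = Var(M) + E[M]² = 0.027777778 + 0.25 = 0.27777778
E[Z] = 6.25 + 0.27777778 = 6.5277778

6.5277778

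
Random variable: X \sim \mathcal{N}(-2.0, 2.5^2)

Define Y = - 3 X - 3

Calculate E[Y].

For Y = -3X - 3:
E[Y] = -3 * E[X] - 3
E[X] = -2.0 = -2
E[Y] = -3 * (-2) - 3 = 3

3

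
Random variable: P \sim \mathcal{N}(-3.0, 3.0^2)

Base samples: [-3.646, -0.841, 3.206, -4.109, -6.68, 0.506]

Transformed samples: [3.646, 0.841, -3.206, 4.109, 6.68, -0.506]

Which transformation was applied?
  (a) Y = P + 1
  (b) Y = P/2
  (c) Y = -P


Checking option (c) Y = -P:
  P = -3.646 -> Y = 3.646 ✓
  P = -0.841 -> Y = 0.841 ✓
  P = 3.206 -> Y = -3.206 ✓
All samples match this transformation.

(c) -P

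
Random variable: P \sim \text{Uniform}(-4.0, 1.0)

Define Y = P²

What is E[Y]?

E[P²] = Var(P) + (E[P])² = 2.0833333 + 2.25 = 4.3333333

4.3333333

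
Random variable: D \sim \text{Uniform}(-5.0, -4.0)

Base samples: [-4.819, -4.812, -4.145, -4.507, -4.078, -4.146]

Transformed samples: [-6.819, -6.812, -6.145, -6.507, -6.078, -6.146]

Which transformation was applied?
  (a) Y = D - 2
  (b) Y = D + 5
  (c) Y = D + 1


Checking option (a) Y = D - 2:
  D = -4.819 -> Y = -6.819 ✓
  D = -4.812 -> Y = -6.812 ✓
  D = -4.145 -> Y = -6.145 ✓
All samples match this transformation.

(a) D - 2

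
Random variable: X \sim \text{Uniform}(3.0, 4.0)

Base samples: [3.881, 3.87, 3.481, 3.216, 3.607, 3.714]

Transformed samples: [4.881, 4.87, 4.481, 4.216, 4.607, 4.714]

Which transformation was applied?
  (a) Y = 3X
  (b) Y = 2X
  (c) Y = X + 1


Checking option (c) Y = X + 1:
  X = 3.881 -> Y = 4.881 ✓
  X = 3.87 -> Y = 4.87 ✓
  X = 3.481 -> Y = 4.481 ✓
All samples match this transformation.

(c) X + 1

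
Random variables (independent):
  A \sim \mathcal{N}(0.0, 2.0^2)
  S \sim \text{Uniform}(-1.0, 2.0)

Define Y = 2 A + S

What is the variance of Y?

For independent RVs: Var(aX + bY) = a²Var(X) + b²Var(Y)
Var(A) = 4
Var(S) = 0.75
Var(Y) = 2²*4 + 1²*0.75
= 4*4 + 1*0.75 = 16.75

16.75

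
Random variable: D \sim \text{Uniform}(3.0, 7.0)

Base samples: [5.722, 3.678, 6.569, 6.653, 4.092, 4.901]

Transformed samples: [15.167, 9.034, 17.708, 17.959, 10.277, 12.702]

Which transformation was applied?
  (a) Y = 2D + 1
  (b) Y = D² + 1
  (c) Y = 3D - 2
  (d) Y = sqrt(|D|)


Checking option (c) Y = 3D - 2:
  D = 5.722 -> Y = 15.167 ✓
  D = 3.678 -> Y = 9.034 ✓
  D = 6.569 -> Y = 17.708 ✓
All samples match this transformation.

(c) 3D - 2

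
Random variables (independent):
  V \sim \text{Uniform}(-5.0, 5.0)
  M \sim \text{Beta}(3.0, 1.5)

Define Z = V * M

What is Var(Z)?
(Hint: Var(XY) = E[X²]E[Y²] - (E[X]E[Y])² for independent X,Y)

Var(XY) = E[X²]E[Y²] - (E[X]E[Y])²
E[V] = 0, Var(V) = 8.3333333
E[M] = 0.66666667, Var(M) = 0.04040404
E[V²] = 8.3333333 + 0² = 8.3333333
E[M²] = 0.04040404 + 0.66666667² = 0.48484848
Var(Z) = 8.3333333*0.48484848 - (0*0.66666667)²
= 4.040404 - 0 = 4.040404

4.040404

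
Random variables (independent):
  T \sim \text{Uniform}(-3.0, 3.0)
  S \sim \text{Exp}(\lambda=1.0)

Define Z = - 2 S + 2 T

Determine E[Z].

E[Z] = 2*E[T] - 2*E[S]
E[T] = 0
E[S] = 1
E[Z] = 2*0 - 2*1 = -2

-2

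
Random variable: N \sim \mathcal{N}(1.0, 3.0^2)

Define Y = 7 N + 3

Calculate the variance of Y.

For Y = aN + b: Var(Y) = a² * Var(N)
Var(N) = 3.0^2 = 9
Var(Y) = 7² * 9 = 49 * 9 = 441

441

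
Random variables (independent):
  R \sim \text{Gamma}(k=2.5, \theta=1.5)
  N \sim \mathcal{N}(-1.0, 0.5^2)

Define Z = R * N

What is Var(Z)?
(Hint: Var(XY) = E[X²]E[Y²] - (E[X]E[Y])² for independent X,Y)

Var(XY) = E[X²]E[Y²] - (E[X]E[Y])²
E[R] = 3.75, Var(R) = 5.625
E[N] = -1, Var(N) = 0.25
E[R²] = 5.625 + 3.75² = 19.6875
E[N²] = 0.25 + (-1)² = 1.25
Var(Z) = 19.6875*1.25 - (3.75*(-1))²
= 24.609375 - 14.0625 = 10.546875

10.546875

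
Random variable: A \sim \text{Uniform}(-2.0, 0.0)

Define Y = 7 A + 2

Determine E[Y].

For Y = 7A + 2:
E[Y] = 7 * E[A] + 2
E[A] = (-2 + 0)/2 = -1
E[Y] = 7 * (-1) + 2 = -5

-5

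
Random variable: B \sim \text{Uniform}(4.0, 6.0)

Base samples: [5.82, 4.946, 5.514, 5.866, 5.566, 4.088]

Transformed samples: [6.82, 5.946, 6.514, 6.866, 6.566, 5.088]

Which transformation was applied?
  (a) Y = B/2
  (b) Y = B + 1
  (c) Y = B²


Checking option (b) Y = B + 1:
  B = 5.82 -> Y = 6.82 ✓
  B = 4.946 -> Y = 5.946 ✓
  B = 5.514 -> Y = 6.514 ✓
All samples match this transformation.

(b) B + 1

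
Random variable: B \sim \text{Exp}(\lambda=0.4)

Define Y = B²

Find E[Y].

Using E[X²] = Var(X) + (E[X])²:
E[B] = 2.5
Var(B) = 1/0.4^2 = 6.25
E[B²] = 6.25 + 2.5² = 6.25 + 6.25 = 12.5

12.5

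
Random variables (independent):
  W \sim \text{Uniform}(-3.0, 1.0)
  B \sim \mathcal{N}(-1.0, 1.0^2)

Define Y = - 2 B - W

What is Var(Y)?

For independent RVs: Var(aX + bY) = a²Var(X) + b²Var(Y)
Var(W) = 1.3333333
Var(B) = 1
Var(Y) = (-1)²*1.3333333 + (-2)²*1
= 1*1.3333333 + 4*1 = 5.3333333

5.3333333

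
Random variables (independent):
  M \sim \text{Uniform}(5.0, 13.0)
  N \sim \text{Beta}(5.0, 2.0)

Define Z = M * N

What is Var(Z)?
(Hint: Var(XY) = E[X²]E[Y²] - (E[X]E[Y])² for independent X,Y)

Var(XY) = E[X²]E[Y²] - (E[X]E[Y])²
E[M] = 9, Var(M) = 5.3333333
E[N] = 0.71428571, Var(N) = 0.025510204
E[M²] = 5.3333333 + 9² = 86.333333
E[N²] = 0.025510204 + 0.71428571² = 0.53571429
Var(Z) = 86.333333*0.53571429 - (9*0.71428571)²
= 46.25 - 41.326531 = 4.9234694

4.9234694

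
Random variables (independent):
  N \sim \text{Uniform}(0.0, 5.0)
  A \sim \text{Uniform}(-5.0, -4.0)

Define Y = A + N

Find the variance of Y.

For independent RVs: Var(aX + bY) = a²Var(X) + b²Var(Y)
Var(N) = 2.0833333
Var(A) = 0.083333333
Var(Y) = 1²*2.0833333 + 1²*0.083333333
= 1*2.0833333 + 1*0.083333333 = 2.1666667

2.1666667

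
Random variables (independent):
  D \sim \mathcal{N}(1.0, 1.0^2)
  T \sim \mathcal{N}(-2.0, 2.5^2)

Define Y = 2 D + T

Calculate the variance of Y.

For independent RVs: Var(aX + bY) = a²Var(X) + b²Var(Y)
Var(D) = 1
Var(T) = 6.25
Var(Y) = 2²*1 + 1²*6.25
= 4*1 + 1*6.25 = 10.25

10.25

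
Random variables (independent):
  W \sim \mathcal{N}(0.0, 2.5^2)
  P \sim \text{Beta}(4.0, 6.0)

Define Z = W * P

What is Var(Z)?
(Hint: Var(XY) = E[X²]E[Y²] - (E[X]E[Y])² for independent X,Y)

Var(XY) = E[X²]E[Y²] - (E[X]E[Y])²
E[W] = 0, Var(W) = 6.25
E[P] = 0.4, Var(P) = 0.021818182
E[W²] = 6.25 + 0² = 6.25
E[P²] = 0.021818182 + 0.4² = 0.18181818
Var(Z) = 6.25*0.18181818 - (0*0.4)²
= 1.1363636 - 0 = 1.1363636

1.1363636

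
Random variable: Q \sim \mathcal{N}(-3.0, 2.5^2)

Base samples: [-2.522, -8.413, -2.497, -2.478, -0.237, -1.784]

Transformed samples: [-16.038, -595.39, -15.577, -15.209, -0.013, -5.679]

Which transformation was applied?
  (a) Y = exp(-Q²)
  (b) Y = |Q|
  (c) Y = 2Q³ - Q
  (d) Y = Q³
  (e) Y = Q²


Checking option (d) Y = Q³:
  Q = -2.522 -> Y = -16.038 ✓
  Q = -8.413 -> Y = -595.39 ✓
  Q = -2.497 -> Y = -15.577 ✓
All samples match this transformation.

(d) Q³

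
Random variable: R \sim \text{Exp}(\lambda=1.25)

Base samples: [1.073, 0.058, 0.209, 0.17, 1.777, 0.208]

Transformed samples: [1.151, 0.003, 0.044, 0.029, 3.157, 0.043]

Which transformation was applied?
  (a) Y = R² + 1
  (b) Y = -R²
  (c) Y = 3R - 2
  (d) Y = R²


Checking option (d) Y = R²:
  R = 1.073 -> Y = 1.151 ✓
  R = 0.058 -> Y = 0.003 ✓
  R = 0.209 -> Y = 0.044 ✓
All samples match this transformation.

(d) R²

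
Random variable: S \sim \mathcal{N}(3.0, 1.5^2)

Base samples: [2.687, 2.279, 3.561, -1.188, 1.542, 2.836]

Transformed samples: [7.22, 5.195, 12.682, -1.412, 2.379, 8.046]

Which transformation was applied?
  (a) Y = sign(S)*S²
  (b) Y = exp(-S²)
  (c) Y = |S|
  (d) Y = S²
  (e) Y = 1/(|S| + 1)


Checking option (a) Y = sign(S)*S²:
  S = 2.687 -> Y = 7.22 ✓
  S = 2.279 -> Y = 5.195 ✓
  S = 3.561 -> Y = 12.682 ✓
All samples match this transformation.

(a) sign(S)*S²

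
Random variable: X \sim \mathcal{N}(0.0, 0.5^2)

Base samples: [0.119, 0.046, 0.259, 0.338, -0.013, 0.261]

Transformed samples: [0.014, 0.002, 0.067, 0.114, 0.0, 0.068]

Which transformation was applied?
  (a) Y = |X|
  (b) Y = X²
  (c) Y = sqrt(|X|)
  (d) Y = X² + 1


Checking option (b) Y = X²:
  X = 0.119 -> Y = 0.014 ✓
  X = 0.046 -> Y = 0.002 ✓
  X = 0.259 -> Y = 0.067 ✓
All samples match this transformation.

(b) X²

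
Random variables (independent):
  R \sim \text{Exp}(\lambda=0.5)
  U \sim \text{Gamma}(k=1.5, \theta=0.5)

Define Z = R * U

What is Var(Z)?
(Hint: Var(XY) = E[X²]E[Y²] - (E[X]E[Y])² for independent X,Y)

Var(XY) = E[X²]E[Y²] - (E[X]E[Y])²
E[R] = 2, Var(R) = 4
E[U] = 0.75, Var(U) = 0.375
E[R²] = 4 + 2² = 8
E[U²] = 0.375 + 0.75² = 0.9375
Var(Z) = 8*0.9375 - (2*0.75)²
= 7.5 - 2.25 = 5.25

5.25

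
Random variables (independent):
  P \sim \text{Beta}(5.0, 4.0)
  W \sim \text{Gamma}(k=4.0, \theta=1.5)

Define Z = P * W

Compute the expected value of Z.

For independent RVs: E[XY] = E[X]*E[Y]
E[P] = 0.55555556
E[W] = 6
E[Z] = 0.55555556 * 6 = 3.3333333

3.3333333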